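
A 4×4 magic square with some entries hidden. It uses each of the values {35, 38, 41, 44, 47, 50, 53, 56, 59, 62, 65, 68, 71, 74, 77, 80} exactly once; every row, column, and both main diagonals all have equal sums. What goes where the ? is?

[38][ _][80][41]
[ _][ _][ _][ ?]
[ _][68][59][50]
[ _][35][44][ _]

62

The 16 entries sum to 920, so each line sums to 920/4 = 230.
Row 1: 38 + 80 + 41 + ? = 230, so (1,2) = 71.
From row 3, 230 − (68 + 59 + 50) gives (3,1) = 53.
From column 2, 230 − (71 + 68 + 35) gives (2,2) = 56.
From column 3, 230 − (80 + 59 + 44) gives (2,3) = 47.
Main diagonal must total 230; the given cells sum to 153, so (4,4) = 77.
From anti-diagonal, 230 − (41 + 47 + 68) gives (4,1) = 74.
Column 1 must total 230; the given cells sum to 165, so (2,1) = 65.
From column 4, 230 − (41 + 50 + 77) gives (2,4) = 62.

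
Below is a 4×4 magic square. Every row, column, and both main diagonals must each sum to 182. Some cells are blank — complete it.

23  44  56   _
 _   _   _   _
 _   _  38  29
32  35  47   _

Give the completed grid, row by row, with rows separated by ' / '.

23 44 56 59 / 62 53 41 26 / 65 50 38 29 / 32 35 47 68

The remaining cell in row 1 is (1,4) = 182 − 123 = 59.
Row 4 must total 182; the given cells sum to 114, so (4,4) = 68.
From column 3, 182 − (56 + 38 + 47) gives (2,3) = 41.
From column 4, 182 − (59 + 29 + 68) gives (2,4) = 26.
Using main diagonal: 23 + 38 + 68 + ? → (2,2) = 182 − 129 = 53.
Using anti-diagonal: 59 + 41 + 32 + ? → (3,2) = 182 − 132 = 50.
From row 2, 182 − (53 + 41 + 26) gives (2,1) = 62.
From row 3, 182 − (50 + 38 + 29) gives (3,1) = 65.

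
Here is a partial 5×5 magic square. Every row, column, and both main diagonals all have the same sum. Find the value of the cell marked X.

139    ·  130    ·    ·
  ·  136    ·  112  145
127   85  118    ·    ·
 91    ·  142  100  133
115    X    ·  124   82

Main diagonal is complete and sums to 575; that is the magic constant.
Row 4 needs 575; the known cells sum to 466, so (4,2) = 109.
Column 1: 139 + 127 + 91 + 115 + ? = 575, so (2,1) = 103.
From anti-diagonal, 575 − (112 + 118 + 109 + 115) gives (1,5) = 121.
Row 2: 103 + 136 + 112 + 145 + ? = 575, so (2,3) = 79.
Column 3 needs 575; the known cells sum to 469, so (5,3) = 106.
Column 5: 121 + 145 + 133 + 82 + ? = 575, so (3,5) = 94.
Row 3 must total 575; the given cells sum to 424, so (3,4) = 151.
Row 5 needs 575; the known cells sum to 427, so (5,2) = 148.

148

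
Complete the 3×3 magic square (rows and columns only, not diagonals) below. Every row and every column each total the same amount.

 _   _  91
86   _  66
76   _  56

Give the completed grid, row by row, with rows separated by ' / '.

Column 3 is already complete: 91 + 66 + 56 = 213, so that is the magic constant.
The remaining cell in row 2 is (2,2) = 213 − 152 = 61.
Row 3 needs 213; the known cells sum to 132, so (3,2) = 81.
Using column 1: 86 + 76 + ? → (1,1) = 213 − 162 = 51.
Using column 2: 61 + 81 + ? → (1,2) = 213 − 142 = 71.

51 71 91 / 86 61 66 / 76 81 56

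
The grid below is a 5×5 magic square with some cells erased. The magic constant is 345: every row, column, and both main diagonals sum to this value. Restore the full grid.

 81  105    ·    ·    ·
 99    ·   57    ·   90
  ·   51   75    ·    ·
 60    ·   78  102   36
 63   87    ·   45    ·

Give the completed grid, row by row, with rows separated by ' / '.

The remaining cell in row 4 is (4,2) = 345 − 276 = 69.
Using column 1: 81 + 99 + 60 + 63 + ? → (3,1) = 345 − 303 = 42.
Column 2: 105 + 51 + 69 + 87 + ? = 345, so (2,2) = 33.
Main diagonal must total 345; the given cells sum to 291, so (5,5) = 54.
Row 2: 99 + 33 + 57 + 90 + ? = 345, so (2,4) = 66.
The remaining cell in row 5 is (5,3) = 345 − 249 = 96.
From column 3, 345 − (57 + 75 + 78 + 96) gives (1,3) = 39.
From anti-diagonal, 345 − (66 + 75 + 69 + 63) gives (1,5) = 72.
Row 1: 81 + 105 + 39 + 72 + ? = 345, so (1,4) = 48.
Using column 4: 48 + 66 + 102 + 45 + ? → (3,4) = 345 − 261 = 84.
Column 5 must total 345; the given cells sum to 252, so (3,5) = 93.

81 105 39 48 72 / 99 33 57 66 90 / 42 51 75 84 93 / 60 69 78 102 36 / 63 87 96 45 54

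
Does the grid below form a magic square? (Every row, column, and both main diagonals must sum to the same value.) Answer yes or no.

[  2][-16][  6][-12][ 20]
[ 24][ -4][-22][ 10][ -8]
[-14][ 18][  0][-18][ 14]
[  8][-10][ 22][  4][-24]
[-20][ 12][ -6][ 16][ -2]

Yes

Row 1: 2 + (-16) + 6 + (-12) + 20 = 0.
Row 2: 24 + (-4) + (-22) + 10 + (-8) = 0.
Row 3: -14 + 18 + 0 + (-18) + 14 = 0.
Row 4: 8 + (-10) + 22 + 4 + (-24) = 0.
Row 5: -20 + 12 + (-6) + 16 + (-2) = 0.
Column 1: 2 + 24 + (-14) + 8 + (-20) = 0.
Column 2: -16 + (-4) + 18 + (-10) + 12 = 0.
Column 3: 6 + (-22) + 0 + 22 + (-6) = 0.
Column 4: -12 + 10 + (-18) + 4 + 16 = 0.
Column 5: 20 + (-8) + 14 + (-24) + (-2) = 0.
Main diagonal: 2 + (-4) + 0 + 4 + (-2) = 0.
Anti-diagonal: 20 + 10 + 0 + (-10) + (-20) = 0.
All lines sum to 0.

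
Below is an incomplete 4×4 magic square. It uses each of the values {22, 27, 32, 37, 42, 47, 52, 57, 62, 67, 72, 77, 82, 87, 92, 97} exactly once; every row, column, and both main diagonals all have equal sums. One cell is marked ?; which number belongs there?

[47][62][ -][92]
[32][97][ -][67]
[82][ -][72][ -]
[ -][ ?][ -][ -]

52

The 16 entries sum to 952, so each line sums to 952/4 = 238.
From row 1, 238 − (47 + 62 + 92) gives (1,3) = 37.
Using row 2: 32 + 97 + 67 + ? → (2,3) = 238 − 196 = 42.
Column 1 must total 238; the given cells sum to 161, so (4,1) = 77.
Column 3 needs 238; the known cells sum to 151, so (4,3) = 87.
Main diagonal needs 238; the known cells sum to 216, so (4,4) = 22.
Anti-diagonal must total 238; the given cells sum to 211, so (3,2) = 27.
Using row 3: 82 + 27 + 72 + ? → (3,4) = 238 − 181 = 57.
From row 4, 238 − (77 + 87 + 22) gives (4,2) = 52.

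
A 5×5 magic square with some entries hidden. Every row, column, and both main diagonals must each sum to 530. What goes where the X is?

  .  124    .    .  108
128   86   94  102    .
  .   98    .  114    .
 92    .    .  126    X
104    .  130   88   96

84

Row 2 needs 530; the known cells sum to 410, so (2,5) = 120.
Row 5 must total 530; the given cells sum to 418, so (5,2) = 112.
Column 2 needs 530; the known cells sum to 420, so (4,2) = 110.
Column 4: 102 + 114 + 126 + 88 + ? = 530, so (1,4) = 100.
Using anti-diagonal: 108 + 102 + 110 + 104 + ? → (3,3) = 530 − 424 = 106.
Using main diagonal: 86 + 106 + 126 + 96 + ? → (1,1) = 530 − 414 = 116.
Using row 1: 116 + 124 + 100 + 108 + ? → (1,3) = 530 − 448 = 82.
Using column 1: 116 + 128 + 92 + 104 + ? → (3,1) = 530 − 440 = 90.
From column 3, 530 − (82 + 94 + 106 + 130) gives (4,3) = 118.
From row 3, 530 − (90 + 98 + 106 + 114) gives (3,5) = 122.
Row 4 needs 530; the known cells sum to 446, so (4,5) = 84.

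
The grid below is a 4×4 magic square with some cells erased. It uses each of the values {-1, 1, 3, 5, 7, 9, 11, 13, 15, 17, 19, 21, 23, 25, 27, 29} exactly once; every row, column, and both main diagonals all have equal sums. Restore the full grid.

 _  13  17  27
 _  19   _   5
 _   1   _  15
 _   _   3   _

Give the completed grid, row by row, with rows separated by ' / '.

The 16 entries sum to 224, so each line sums to 224/4 = 56.
Row 1: 13 + 17 + 27 + ? = 56, so (1,1) = -1.
Column 2: 13 + 19 + 1 + ? = 56, so (4,2) = 23.
The remaining cell in column 4 is (4,4) = 56 − 47 = 9.
Using main diagonal: -1 + 19 + 9 + ? → (3,3) = 56 − 27 = 29.
The remaining cell in row 3 is (3,1) = 56 − 45 = 11.
The remaining cell in row 4 is (4,1) = 56 − 35 = 21.
Using column 1: -1 + 11 + 21 + ? → (2,1) = 56 − 31 = 25.
Column 3 needs 56; the known cells sum to 49, so (2,3) = 7.

-1 13 17 27 / 25 19 7 5 / 11 1 29 15 / 21 23 3 9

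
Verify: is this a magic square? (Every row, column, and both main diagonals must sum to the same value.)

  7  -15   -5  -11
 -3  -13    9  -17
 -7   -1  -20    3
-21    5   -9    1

No — column 1 sums to -24 but main diagonal sums to -25.

Row 1: 7 + (-15) + (-5) + (-11) = -24.
Row 2: -3 + (-13) + 9 + (-17) = -24.
Row 3: -7 + (-1) + (-20) + 3 = -25.
Row 4: -21 + 5 + (-9) + 1 = -24.
Column 1: 7 + (-3) + (-7) + (-21) = -24.
Column 2: -15 + (-13) + (-1) + 5 = -24.
Column 3: -5 + 9 + (-20) + (-9) = -25.
Column 4: -11 + (-17) + 3 + 1 = -24.
Main diagonal: 7 + (-13) + (-20) + 1 = -25.
Anti-diagonal: -11 + 9 + (-1) + (-21) = -24.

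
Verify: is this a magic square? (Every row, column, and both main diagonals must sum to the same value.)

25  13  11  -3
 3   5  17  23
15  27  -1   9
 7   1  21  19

Row 1: 25 + 13 + 11 + (-3) = 46.
Row 2: 3 + 5 + 17 + 23 = 48.
Row 3: 15 + 27 + (-1) + 9 = 50.
Row 4: 7 + 1 + 21 + 19 = 48.
Column 1: 25 + 3 + 15 + 7 = 50.
Column 2: 13 + 5 + 27 + 1 = 46.
Column 3: 11 + 17 + (-1) + 21 = 48.
Column 4: -3 + 23 + 9 + 19 = 48.
Main diagonal: 25 + 5 + (-1) + 19 = 48.
Anti-diagonal: -3 + 17 + 27 + 7 = 48.

No — anti-diagonal sums to 48 but column 2 sums to 46.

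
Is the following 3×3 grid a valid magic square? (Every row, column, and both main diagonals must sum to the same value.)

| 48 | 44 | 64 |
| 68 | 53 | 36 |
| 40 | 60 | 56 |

Row 1: 48 + 44 + 64 = 156.
Row 2: 68 + 53 + 36 = 157.
Row 3: 40 + 60 + 56 = 156.
Column 1: 48 + 68 + 40 = 156.
Column 2: 44 + 53 + 60 = 157.
Column 3: 64 + 36 + 56 = 156.
Main diagonal: 48 + 53 + 56 = 157.
Anti-diagonal: 64 + 53 + 40 = 157.

No — column 3 sums to 156 but main diagonal sums to 157.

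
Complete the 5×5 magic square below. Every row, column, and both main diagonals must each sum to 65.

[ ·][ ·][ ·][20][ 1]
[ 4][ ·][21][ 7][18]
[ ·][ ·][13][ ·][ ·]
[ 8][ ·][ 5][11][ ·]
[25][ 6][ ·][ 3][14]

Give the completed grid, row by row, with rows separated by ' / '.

12 23 9 20 1 / 4 15 21 7 18 / 16 2 13 24 10 / 8 19 5 11 22 / 25 6 17 3 14

Row 2 needs 65; the known cells sum to 50, so (2,2) = 15.
Row 5 needs 65; the known cells sum to 48, so (5,3) = 17.
Column 3 needs 65; the known cells sum to 56, so (1,3) = 9.
Column 4 needs 65; the known cells sum to 41, so (3,4) = 24.
From main diagonal, 65 − (15 + 13 + 11 + 14) gives (1,1) = 12.
The remaining cell in anti-diagonal is (4,2) = 65 − 46 = 19.
Row 1: 12 + 9 + 20 + 1 + ? = 65, so (1,2) = 23.
From row 4, 65 − (8 + 19 + 5 + 11) gives (4,5) = 22.
Column 1: 12 + 4 + 8 + 25 + ? = 65, so (3,1) = 16.
The remaining cell in column 2 is (3,2) = 65 − 63 = 2.
The remaining cell in column 5 is (3,5) = 65 − 55 = 10.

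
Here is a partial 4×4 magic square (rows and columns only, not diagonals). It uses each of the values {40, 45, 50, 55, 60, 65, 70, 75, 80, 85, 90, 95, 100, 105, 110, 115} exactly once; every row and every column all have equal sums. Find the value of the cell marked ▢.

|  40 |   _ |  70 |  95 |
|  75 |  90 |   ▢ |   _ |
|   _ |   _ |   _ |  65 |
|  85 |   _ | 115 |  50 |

45

The 16 entries sum to 1240, so each line sums to 1240/4 = 310.
Row 1 needs 310; the known cells sum to 205, so (1,2) = 105.
Row 4: 85 + 115 + 50 + ? = 310, so (4,2) = 60.
The remaining cell in column 1 is (3,1) = 310 − 200 = 110.
The remaining cell in column 2 is (3,2) = 310 − 255 = 55.
Using column 4: 95 + 65 + 50 + ? → (2,4) = 310 − 210 = 100.
From row 2, 310 − (75 + 90 + 100) gives (2,3) = 45.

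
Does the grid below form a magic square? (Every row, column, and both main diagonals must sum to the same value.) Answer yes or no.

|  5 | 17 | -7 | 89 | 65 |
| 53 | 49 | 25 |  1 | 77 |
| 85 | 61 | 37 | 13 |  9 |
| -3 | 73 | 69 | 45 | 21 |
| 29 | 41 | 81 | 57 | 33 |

No — column 1 sums to 169 but row 5 sums to 241.

Row 1: 5 + 17 + (-7) + 89 + 65 = 169.
Row 2: 53 + 49 + 25 + 1 + 77 = 205.
Row 3: 85 + 61 + 37 + 13 + 9 = 205.
Row 4: -3 + 73 + 69 + 45 + 21 = 205.
Row 5: 29 + 41 + 81 + 57 + 33 = 241.
Column 1: 5 + 53 + 85 + (-3) + 29 = 169.
Column 2: 17 + 49 + 61 + 73 + 41 = 241.
Column 3: -7 + 25 + 37 + 69 + 81 = 205.
Column 4: 89 + 1 + 13 + 45 + 57 = 205.
Column 5: 65 + 77 + 9 + 21 + 33 = 205.
Main diagonal: 5 + 49 + 37 + 45 + 33 = 169.
Anti-diagonal: 65 + 1 + 37 + 73 + 29 = 205.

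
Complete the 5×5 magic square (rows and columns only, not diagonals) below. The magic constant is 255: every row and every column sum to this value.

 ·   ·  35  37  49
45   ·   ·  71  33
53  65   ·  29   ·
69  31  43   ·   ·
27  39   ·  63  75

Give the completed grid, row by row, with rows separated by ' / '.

The remaining cell in row 5 is (5,3) = 255 − 204 = 51.
Column 1 needs 255; the known cells sum to 194, so (1,1) = 61.
Using column 4: 37 + 71 + 29 + 63 + ? → (4,4) = 255 − 200 = 55.
Row 1: 61 + 35 + 37 + 49 + ? = 255, so (1,2) = 73.
Row 4 must total 255; the given cells sum to 198, so (4,5) = 57.
Column 2 needs 255; the known cells sum to 208, so (2,2) = 47.
Column 5 needs 255; the known cells sum to 214, so (3,5) = 41.
Row 2 needs 255; the known cells sum to 196, so (2,3) = 59.
Using row 3: 53 + 65 + 29 + 41 + ? → (3,3) = 255 − 188 = 67.

61 73 35 37 49 / 45 47 59 71 33 / 53 65 67 29 41 / 69 31 43 55 57 / 27 39 51 63 75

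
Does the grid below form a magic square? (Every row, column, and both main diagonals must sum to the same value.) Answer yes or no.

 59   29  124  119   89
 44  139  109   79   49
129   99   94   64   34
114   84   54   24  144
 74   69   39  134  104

Yes

Row 1: 59 + 29 + 124 + 119 + 89 = 420.
Row 2: 44 + 139 + 109 + 79 + 49 = 420.
Row 3: 129 + 99 + 94 + 64 + 34 = 420.
Row 4: 114 + 84 + 54 + 24 + 144 = 420.
Row 5: 74 + 69 + 39 + 134 + 104 = 420.
Column 1: 59 + 44 + 129 + 114 + 74 = 420.
Column 2: 29 + 139 + 99 + 84 + 69 = 420.
Column 3: 124 + 109 + 94 + 54 + 39 = 420.
Column 4: 119 + 79 + 64 + 24 + 134 = 420.
Column 5: 89 + 49 + 34 + 144 + 104 = 420.
Main diagonal: 59 + 139 + 94 + 24 + 104 = 420.
Anti-diagonal: 89 + 79 + 94 + 84 + 74 = 420.
All lines sum to 420.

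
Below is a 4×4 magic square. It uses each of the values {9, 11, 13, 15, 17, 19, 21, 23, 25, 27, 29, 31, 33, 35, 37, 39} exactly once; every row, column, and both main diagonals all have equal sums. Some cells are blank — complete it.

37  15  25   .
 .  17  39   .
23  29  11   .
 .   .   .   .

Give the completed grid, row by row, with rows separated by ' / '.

37 15 25 19 / 27 17 39 13 / 23 29 11 33 / 9 35 21 31

The 16 entries sum to 384, so each line sums to 384/4 = 96.
The remaining cell in row 1 is (1,4) = 96 − 77 = 19.
The remaining cell in row 3 is (3,4) = 96 − 63 = 33.
From column 2, 96 − (15 + 17 + 29) gives (4,2) = 35.
The remaining cell in column 3 is (4,3) = 96 − 75 = 21.
Main diagonal: 37 + 17 + 11 + ? = 96, so (4,4) = 31.
Anti-diagonal needs 96; the known cells sum to 87, so (4,1) = 9.
The remaining cell in column 1 is (2,1) = 96 − 69 = 27.
Column 4: 19 + 33 + 31 + ? = 96, so (2,4) = 13.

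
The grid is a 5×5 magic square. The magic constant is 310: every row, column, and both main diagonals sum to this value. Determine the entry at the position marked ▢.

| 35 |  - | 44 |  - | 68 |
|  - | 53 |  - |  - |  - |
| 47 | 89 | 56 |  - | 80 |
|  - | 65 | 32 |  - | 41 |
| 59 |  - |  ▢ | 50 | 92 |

83

The remaining cell in row 3 is (3,4) = 310 − 272 = 38.
The remaining cell in column 5 is (2,5) = 310 − 281 = 29.
From main diagonal, 310 − (35 + 53 + 56 + 92) gives (4,4) = 74.
From anti-diagonal, 310 − (68 + 56 + 65 + 59) gives (2,4) = 62.
Row 4: 65 + 32 + 74 + 41 + ? = 310, so (4,1) = 98.
Column 1: 35 + 47 + 98 + 59 + ? = 310, so (2,1) = 71.
Column 4 needs 310; the known cells sum to 224, so (1,4) = 86.
From row 1, 310 − (35 + 44 + 86 + 68) gives (1,2) = 77.
Row 2: 71 + 53 + 62 + 29 + ? = 310, so (2,3) = 95.
Column 2 needs 310; the known cells sum to 284, so (5,2) = 26.
The remaining cell in column 3 is (5,3) = 310 − 227 = 83.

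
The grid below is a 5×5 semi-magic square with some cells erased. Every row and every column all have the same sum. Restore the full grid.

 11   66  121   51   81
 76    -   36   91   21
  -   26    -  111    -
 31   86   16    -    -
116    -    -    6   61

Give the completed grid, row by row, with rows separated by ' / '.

Row 1 is already complete: 11 + 66 + 121 + 51 + 81 = 330, so that is the magic constant.
The remaining cell in row 2 is (2,2) = 330 − 224 = 106.
Column 1: 11 + 76 + 31 + 116 + ? = 330, so (3,1) = 96.
From column 2, 330 − (66 + 106 + 26 + 86) gives (5,2) = 46.
Column 4 must total 330; the given cells sum to 259, so (4,4) = 71.
Row 4 needs 330; the known cells sum to 204, so (4,5) = 126.
Using row 5: 116 + 46 + 6 + 61 + ? → (5,3) = 330 − 229 = 101.
From column 3, 330 − (121 + 36 + 16 + 101) gives (3,3) = 56.
Column 5 must total 330; the given cells sum to 289, so (3,5) = 41.

11 66 121 51 81 / 76 106 36 91 21 / 96 26 56 111 41 / 31 86 16 71 126 / 116 46 101 6 61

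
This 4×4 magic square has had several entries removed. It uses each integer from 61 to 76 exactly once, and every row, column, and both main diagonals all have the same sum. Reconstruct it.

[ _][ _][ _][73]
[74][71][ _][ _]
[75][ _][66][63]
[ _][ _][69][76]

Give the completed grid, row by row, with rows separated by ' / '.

61 68 72 73 / 74 71 67 62 / 75 70 66 63 / 64 65 69 76

The entries are 61 through 76, which sum to 1096, so each line sums to 1096/4 = 274.
Row 3: 75 + 66 + 63 + ? = 274, so (3,2) = 70.
Column 4: 73 + 63 + 76 + ? = 274, so (2,4) = 62.
Main diagonal needs 274; the known cells sum to 213, so (1,1) = 61.
Using row 2: 74 + 71 + 62 + ? → (2,3) = 274 − 207 = 67.
Column 1: 61 + 74 + 75 + ? = 274, so (4,1) = 64.
From column 3, 274 − (67 + 66 + 69) gives (1,3) = 72.
The remaining cell in row 1 is (1,2) = 274 − 206 = 68.
Row 4 must total 274; the given cells sum to 209, so (4,2) = 65.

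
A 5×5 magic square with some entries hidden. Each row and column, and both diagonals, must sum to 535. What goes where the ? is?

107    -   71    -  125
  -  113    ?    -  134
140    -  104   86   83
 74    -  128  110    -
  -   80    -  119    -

95

Using row 3: 140 + 104 + 86 + 83 + ? → (3,2) = 535 − 413 = 122.
The remaining cell in main diagonal is (5,5) = 535 − 434 = 101.
Column 5: 125 + 134 + 83 + 101 + ? = 535, so (4,5) = 92.
Row 4: 74 + 128 + 110 + 92 + ? = 535, so (4,2) = 131.
Using column 2: 113 + 122 + 131 + 80 + ? → (1,2) = 535 − 446 = 89.
Using row 1: 107 + 89 + 71 + 125 + ? → (1,4) = 535 − 392 = 143.
The remaining cell in column 4 is (2,4) = 535 − 458 = 77.
The remaining cell in anti-diagonal is (5,1) = 535 − 437 = 98.
Row 5 must total 535; the given cells sum to 398, so (5,3) = 137.
Column 1 needs 535; the known cells sum to 419, so (2,1) = 116.
From column 3, 535 − (71 + 104 + 128 + 137) gives (2,3) = 95.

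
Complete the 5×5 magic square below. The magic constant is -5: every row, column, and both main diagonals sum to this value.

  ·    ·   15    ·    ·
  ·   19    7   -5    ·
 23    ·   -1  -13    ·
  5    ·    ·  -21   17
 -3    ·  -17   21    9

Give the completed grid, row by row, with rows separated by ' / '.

-11 -23 15 13 1 / -19 19 7 -5 -7 / 23 11 -1 -13 -25 / 5 3 -9 -21 17 / -3 -15 -17 21 9

The remaining cell in row 5 is (5,2) = -5 − 10 = -15.
Column 3 needs -5; the known cells sum to 4, so (4,3) = -9.
Column 4: -5 + (-13) + (-21) + 21 + ? = -5, so (1,4) = 13.
The remaining cell in main diagonal is (1,1) = -5 − 6 = -11.
Row 4 must total -5; the given cells sum to -8, so (4,2) = 3.
From column 1, -5 − (-11 + 23 + 5 + (-3)) gives (2,1) = -19.
Anti-diagonal needs -5; the known cells sum to -6, so (1,5) = 1.
From row 1, -5 − (-11 + 15 + 13 + 1) gives (1,2) = -23.
Row 2 needs -5; the known cells sum to 2, so (2,5) = -7.
The remaining cell in column 2 is (3,2) = -5 − (-16) = 11.
The remaining cell in column 5 is (3,5) = -5 − 20 = -25.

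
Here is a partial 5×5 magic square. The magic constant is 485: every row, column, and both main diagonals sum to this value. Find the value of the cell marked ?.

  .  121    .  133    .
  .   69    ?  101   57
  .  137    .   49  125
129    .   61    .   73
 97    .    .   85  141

145

From column 4, 485 − (133 + 101 + 49 + 85) gives (4,4) = 117.
Column 5: 57 + 125 + 73 + 141 + ? = 485, so (1,5) = 89.
From row 4, 485 − (129 + 61 + 117 + 73) gives (4,2) = 105.
The remaining cell in column 2 is (5,2) = 485 − 432 = 53.
Using anti-diagonal: 89 + 101 + 105 + 97 + ? → (3,3) = 485 − 392 = 93.
Row 3: 137 + 93 + 49 + 125 + ? = 485, so (3,1) = 81.
From row 5, 485 − (97 + 53 + 85 + 141) gives (5,3) = 109.
Main diagonal needs 485; the known cells sum to 420, so (1,1) = 65.
Using row 1: 65 + 121 + 133 + 89 + ? → (1,3) = 485 − 408 = 77.
The remaining cell in column 1 is (2,1) = 485 − 372 = 113.
Column 3 needs 485; the known cells sum to 340, so (2,3) = 145.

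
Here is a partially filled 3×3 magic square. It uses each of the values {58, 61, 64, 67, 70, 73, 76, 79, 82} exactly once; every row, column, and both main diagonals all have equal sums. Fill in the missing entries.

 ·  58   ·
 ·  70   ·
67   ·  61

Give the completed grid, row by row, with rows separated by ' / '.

The 9 entries sum to 630, so each line sums to 630/3 = 210.
Row 3 needs 210; the known cells sum to 128, so (3,2) = 82.
From main diagonal, 210 − (70 + 61) gives (1,1) = 79.
Anti-diagonal must total 210; the given cells sum to 137, so (1,3) = 73.
Column 1: 79 + 67 + ? = 210, so (2,1) = 64.
From column 3, 210 − (73 + 61) gives (2,3) = 76.

79 58 73 / 64 70 76 / 67 82 61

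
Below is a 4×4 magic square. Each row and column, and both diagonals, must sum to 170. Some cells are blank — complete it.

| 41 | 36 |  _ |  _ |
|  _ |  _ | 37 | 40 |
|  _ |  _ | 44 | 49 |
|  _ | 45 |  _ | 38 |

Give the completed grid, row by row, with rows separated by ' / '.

41 36 50 43 / 46 47 37 40 / 35 42 44 49 / 48 45 39 38

Column 4 must total 170; the given cells sum to 127, so (1,4) = 43.
The remaining cell in main diagonal is (2,2) = 170 − 123 = 47.
Using row 1: 41 + 36 + 43 + ? → (1,3) = 170 − 120 = 50.
Using row 2: 47 + 37 + 40 + ? → (2,1) = 170 − 124 = 46.
Column 2 needs 170; the known cells sum to 128, so (3,2) = 42.
Column 3: 50 + 37 + 44 + ? = 170, so (4,3) = 39.
Using anti-diagonal: 43 + 37 + 42 + ? → (4,1) = 170 − 122 = 48.
Row 3: 42 + 44 + 49 + ? = 170, so (3,1) = 35.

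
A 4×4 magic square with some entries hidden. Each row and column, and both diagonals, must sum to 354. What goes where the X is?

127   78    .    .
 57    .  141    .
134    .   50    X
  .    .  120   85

Using column 1: 127 + 57 + 134 + ? → (4,1) = 354 − 318 = 36.
The remaining cell in column 3 is (1,3) = 354 − 311 = 43.
Main diagonal: 127 + 50 + 85 + ? = 354, so (2,2) = 92.
From row 1, 354 − (127 + 78 + 43) gives (1,4) = 106.
From row 2, 354 − (57 + 92 + 141) gives (2,4) = 64.
Row 4 must total 354; the given cells sum to 241, so (4,2) = 113.
Column 2 needs 354; the known cells sum to 283, so (3,2) = 71.
Column 4 needs 354; the known cells sum to 255, so (3,4) = 99.

99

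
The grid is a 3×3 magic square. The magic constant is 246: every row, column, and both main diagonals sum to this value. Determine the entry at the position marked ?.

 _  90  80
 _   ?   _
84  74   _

82

Row 1 needs 246; the known cells sum to 170, so (1,1) = 76.
Row 3 needs 246; the known cells sum to 158, so (3,3) = 88.
The remaining cell in column 1 is (2,1) = 246 − 160 = 86.
The remaining cell in column 2 is (2,2) = 246 − 164 = 82.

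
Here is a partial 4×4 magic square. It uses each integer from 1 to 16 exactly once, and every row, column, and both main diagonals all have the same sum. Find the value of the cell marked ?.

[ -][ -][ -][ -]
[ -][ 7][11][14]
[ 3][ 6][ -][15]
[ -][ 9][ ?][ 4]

The entries are 1 through 16, which sum to 136, so each line sums to 136/4 = 34.
Row 2 needs 34; the known cells sum to 32, so (2,1) = 2.
Row 3 must total 34; the given cells sum to 24, so (3,3) = 10.
Column 2 must total 34; the given cells sum to 22, so (1,2) = 12.
From column 4, 34 − (14 + 15 + 4) gives (1,4) = 1.
Main diagonal: 7 + 10 + 4 + ? = 34, so (1,1) = 13.
From anti-diagonal, 34 − (1 + 11 + 6) gives (4,1) = 16.
Using row 1: 13 + 12 + 1 + ? → (1,3) = 34 − 26 = 8.
Using row 4: 16 + 9 + 4 + ? → (4,3) = 34 − 29 = 5.

5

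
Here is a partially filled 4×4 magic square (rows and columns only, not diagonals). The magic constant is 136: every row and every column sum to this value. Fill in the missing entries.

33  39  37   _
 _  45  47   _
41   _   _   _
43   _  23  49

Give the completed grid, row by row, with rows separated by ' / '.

Row 1 must total 136; the given cells sum to 109, so (1,4) = 27.
Row 4 needs 136; the known cells sum to 115, so (4,2) = 21.
Column 1: 33 + 41 + 43 + ? = 136, so (2,1) = 19.
The remaining cell in column 2 is (3,2) = 136 − 105 = 31.
Column 3 needs 136; the known cells sum to 107, so (3,3) = 29.
Row 2 needs 136; the known cells sum to 111, so (2,4) = 25.
Row 3: 41 + 31 + 29 + ? = 136, so (3,4) = 35.

33 39 37 27 / 19 45 47 25 / 41 31 29 35 / 43 21 23 49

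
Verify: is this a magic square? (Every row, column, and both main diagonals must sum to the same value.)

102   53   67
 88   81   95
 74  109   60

Row 1: 102 + 53 + 67 = 222.
Row 2: 88 + 81 + 95 = 264.
Row 3: 74 + 109 + 60 = 243.
Column 1: 102 + 88 + 74 = 264.
Column 2: 53 + 81 + 109 = 243.
Column 3: 67 + 95 + 60 = 222.
Main diagonal: 102 + 81 + 60 = 243.
Anti-diagonal: 67 + 81 + 74 = 222.

No — column 1 sums to 264 but row 1 sums to 222.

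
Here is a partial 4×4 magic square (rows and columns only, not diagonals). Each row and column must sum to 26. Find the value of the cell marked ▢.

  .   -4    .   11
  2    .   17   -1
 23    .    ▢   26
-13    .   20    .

-16

From row 2, 26 − (2 + 17 + (-1)) gives (2,2) = 8.
Column 1 needs 26; the known cells sum to 12, so (1,1) = 14.
Column 4 needs 26; the known cells sum to 36, so (4,4) = -10.
Row 1 must total 26; the given cells sum to 21, so (1,3) = 5.
Using row 4: -13 + 20 + (-10) + ? → (4,2) = 26 − (-3) = 29.
Column 2: -4 + 8 + 29 + ? = 26, so (3,2) = -7.
From column 3, 26 − (5 + 17 + 20) gives (3,3) = -16.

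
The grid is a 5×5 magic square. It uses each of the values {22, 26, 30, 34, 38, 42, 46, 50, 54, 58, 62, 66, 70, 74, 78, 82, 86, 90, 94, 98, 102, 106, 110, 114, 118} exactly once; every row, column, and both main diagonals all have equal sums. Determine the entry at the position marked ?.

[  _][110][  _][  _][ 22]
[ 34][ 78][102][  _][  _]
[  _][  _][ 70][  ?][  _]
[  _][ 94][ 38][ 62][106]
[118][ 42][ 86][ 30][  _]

114

The 25 entries sum to 1750, so each line sums to 1750/5 = 350.
From row 4, 350 − (94 + 38 + 62 + 106) gives (4,1) = 50.
Using row 5: 118 + 42 + 86 + 30 + ? → (5,5) = 350 − 276 = 74.
Using column 2: 110 + 78 + 94 + 42 + ? → (3,2) = 350 − 324 = 26.
The remaining cell in column 3 is (1,3) = 350 − 296 = 54.
The remaining cell in main diagonal is (1,1) = 350 − 284 = 66.
Anti-diagonal: 22 + 70 + 94 + 118 + ? = 350, so (2,4) = 46.
Using row 1: 66 + 110 + 54 + 22 + ? → (1,4) = 350 − 252 = 98.
Using row 2: 34 + 78 + 102 + 46 + ? → (2,5) = 350 − 260 = 90.
Column 1: 66 + 34 + 50 + 118 + ? = 350, so (3,1) = 82.
Using column 4: 98 + 46 + 62 + 30 + ? → (3,4) = 350 − 236 = 114.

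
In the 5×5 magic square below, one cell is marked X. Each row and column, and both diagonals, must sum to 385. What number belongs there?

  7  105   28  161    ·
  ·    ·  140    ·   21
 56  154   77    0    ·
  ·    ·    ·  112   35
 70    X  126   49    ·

Row 1 needs 385; the known cells sum to 301, so (1,5) = 84.
Row 3 must total 385; the given cells sum to 287, so (3,5) = 98.
Column 3 needs 385; the known cells sum to 371, so (4,3) = 14.
Column 4 needs 385; the known cells sum to 322, so (2,4) = 63.
From column 5, 385 − (84 + 21 + 98 + 35) gives (5,5) = 147.
From main diagonal, 385 − (7 + 77 + 112 + 147) gives (2,2) = 42.
Anti-diagonal needs 385; the known cells sum to 294, so (4,2) = 91.
Row 2 needs 385; the known cells sum to 266, so (2,1) = 119.
Row 4: 91 + 14 + 112 + 35 + ? = 385, so (4,1) = 133.
Row 5 must total 385; the given cells sum to 392, so (5,2) = -7.

-7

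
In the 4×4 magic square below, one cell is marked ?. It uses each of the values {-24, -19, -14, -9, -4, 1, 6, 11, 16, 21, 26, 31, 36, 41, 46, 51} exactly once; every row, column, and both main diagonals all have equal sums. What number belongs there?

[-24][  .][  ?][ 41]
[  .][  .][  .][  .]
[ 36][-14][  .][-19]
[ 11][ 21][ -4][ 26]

-9

The 16 entries sum to 216, so each line sums to 216/4 = 54.
Using row 3: 36 + (-14) + (-19) + ? → (3,3) = 54 − 3 = 51.
Using column 1: -24 + 36 + 11 + ? → (2,1) = 54 − 23 = 31.
Column 4 needs 54; the known cells sum to 48, so (2,4) = 6.
From main diagonal, 54 − (-24 + 51 + 26) gives (2,2) = 1.
Anti-diagonal needs 54; the known cells sum to 38, so (2,3) = 16.
From column 2, 54 − (1 + (-14) + 21) gives (1,2) = 46.
The remaining cell in column 3 is (1,3) = 54 − 63 = -9.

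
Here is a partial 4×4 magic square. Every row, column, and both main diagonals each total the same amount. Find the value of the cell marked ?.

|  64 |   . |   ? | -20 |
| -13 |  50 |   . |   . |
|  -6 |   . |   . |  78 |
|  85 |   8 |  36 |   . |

Column 1 is complete and sums to 130; that is the magic constant.
The remaining cell in row 4 is (4,4) = 130 − 129 = 1.
Using column 4: -20 + 78 + 1 + ? → (2,4) = 130 − 59 = 71.
Main diagonal needs 130; the known cells sum to 115, so (3,3) = 15.
Row 2: -13 + 50 + 71 + ? = 130, so (2,3) = 22.
Using row 3: -6 + 15 + 78 + ? → (3,2) = 130 − 87 = 43.
From column 2, 130 − (50 + 43 + 8) gives (1,2) = 29.
From column 3, 130 − (22 + 15 + 36) gives (1,3) = 57.

57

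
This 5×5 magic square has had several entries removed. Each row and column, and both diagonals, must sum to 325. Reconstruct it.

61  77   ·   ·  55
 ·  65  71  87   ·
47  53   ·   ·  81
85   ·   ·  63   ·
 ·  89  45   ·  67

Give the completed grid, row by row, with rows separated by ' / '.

61 77 83 49 55 / 59 65 71 87 43 / 47 53 69 75 81 / 85 41 57 63 79 / 73 89 45 51 67

The remaining cell in column 2 is (4,2) = 325 − 284 = 41.
Main diagonal: 61 + 65 + 63 + 67 + ? = 325, so (3,3) = 69.
From anti-diagonal, 325 − (55 + 87 + 69 + 41) gives (5,1) = 73.
Row 3 must total 325; the given cells sum to 250, so (3,4) = 75.
Using row 5: 73 + 89 + 45 + 67 + ? → (5,4) = 325 − 274 = 51.
The remaining cell in column 1 is (2,1) = 325 − 266 = 59.
Column 4 needs 325; the known cells sum to 276, so (1,4) = 49.
Using row 1: 61 + 77 + 49 + 55 + ? → (1,3) = 325 − 242 = 83.
Row 2 needs 325; the known cells sum to 282, so (2,5) = 43.
From column 3, 325 − (83 + 71 + 69 + 45) gives (4,3) = 57.
Column 5 needs 325; the known cells sum to 246, so (4,5) = 79.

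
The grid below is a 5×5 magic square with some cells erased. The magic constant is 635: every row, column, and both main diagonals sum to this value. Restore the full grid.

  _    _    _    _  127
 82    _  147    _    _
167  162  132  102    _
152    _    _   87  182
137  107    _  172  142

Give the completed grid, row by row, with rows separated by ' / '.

Using row 3: 167 + 162 + 132 + 102 + ? → (3,5) = 635 − 563 = 72.
Row 5 must total 635; the given cells sum to 558, so (5,3) = 77.
The remaining cell in column 1 is (1,1) = 635 − 538 = 97.
The remaining cell in column 5 is (2,5) = 635 − 523 = 112.
Main diagonal must total 635; the given cells sum to 458, so (2,2) = 177.
Row 2: 82 + 177 + 147 + 112 + ? = 635, so (2,4) = 117.
Column 4 needs 635; the known cells sum to 478, so (1,4) = 157.
The remaining cell in anti-diagonal is (4,2) = 635 − 513 = 122.
Row 4: 152 + 122 + 87 + 182 + ? = 635, so (4,3) = 92.
The remaining cell in column 2 is (1,2) = 635 − 568 = 67.
Using column 3: 147 + 132 + 92 + 77 + ? → (1,3) = 635 − 448 = 187.

97 67 187 157 127 / 82 177 147 117 112 / 167 162 132 102 72 / 152 122 92 87 182 / 137 107 77 172 142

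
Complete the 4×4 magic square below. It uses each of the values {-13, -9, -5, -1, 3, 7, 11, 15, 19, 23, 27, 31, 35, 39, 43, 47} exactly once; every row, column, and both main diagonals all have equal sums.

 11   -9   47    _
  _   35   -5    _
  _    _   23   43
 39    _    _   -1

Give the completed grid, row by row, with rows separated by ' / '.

The 16 entries sum to 272, so each line sums to 272/4 = 68.
The remaining cell in row 1 is (1,4) = 68 − 49 = 19.
Column 3 needs 68; the known cells sum to 65, so (4,3) = 3.
From column 4, 68 − (19 + 43 + (-1)) gives (2,4) = 7.
Anti-diagonal: 19 + (-5) + 39 + ? = 68, so (3,2) = 15.
The remaining cell in row 2 is (2,1) = 68 − 37 = 31.
Row 3 needs 68; the known cells sum to 81, so (3,1) = -13.
Using row 4: 39 + 3 + (-1) + ? → (4,2) = 68 − 41 = 27.

11 -9 47 19 / 31 35 -5 7 / -13 15 23 43 / 39 27 3 -1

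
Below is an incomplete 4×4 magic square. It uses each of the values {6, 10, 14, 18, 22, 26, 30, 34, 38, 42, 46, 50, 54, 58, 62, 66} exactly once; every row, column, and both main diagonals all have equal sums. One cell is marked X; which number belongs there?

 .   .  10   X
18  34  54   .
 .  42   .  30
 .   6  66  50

26

The 16 entries sum to 576, so each line sums to 576/4 = 144.
Row 2: 18 + 34 + 54 + ? = 144, so (2,4) = 38.
From row 4, 144 − (6 + 66 + 50) gives (4,1) = 22.
Using column 2: 34 + 42 + 6 + ? → (1,2) = 144 − 82 = 62.
From column 3, 144 − (10 + 54 + 66) gives (3,3) = 14.
Column 4 must total 144; the given cells sum to 118, so (1,4) = 26.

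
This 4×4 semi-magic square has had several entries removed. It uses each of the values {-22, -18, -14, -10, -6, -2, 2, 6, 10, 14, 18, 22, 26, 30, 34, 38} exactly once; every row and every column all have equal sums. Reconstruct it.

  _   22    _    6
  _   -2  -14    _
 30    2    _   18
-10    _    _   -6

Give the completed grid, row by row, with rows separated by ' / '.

The 16 entries sum to 128, so each line sums to 128/4 = 32.
Using row 3: 30 + 2 + 18 + ? → (3,3) = 32 − 50 = -18.
From column 2, 32 − (22 + (-2) + 2) gives (4,2) = 10.
From column 4, 32 − (6 + 18 + (-6)) gives (2,4) = 14.
Row 2: -2 + (-14) + 14 + ? = 32, so (2,1) = 34.
Using row 4: -10 + 10 + (-6) + ? → (4,3) = 32 − (-6) = 38.
From column 1, 32 − (34 + 30 + (-10)) gives (1,1) = -22.
Using column 3: -14 + (-18) + 38 + ? → (1,3) = 32 − 6 = 26.

-22 22 26 6 / 34 -2 -14 14 / 30 2 -18 18 / -10 10 38 -6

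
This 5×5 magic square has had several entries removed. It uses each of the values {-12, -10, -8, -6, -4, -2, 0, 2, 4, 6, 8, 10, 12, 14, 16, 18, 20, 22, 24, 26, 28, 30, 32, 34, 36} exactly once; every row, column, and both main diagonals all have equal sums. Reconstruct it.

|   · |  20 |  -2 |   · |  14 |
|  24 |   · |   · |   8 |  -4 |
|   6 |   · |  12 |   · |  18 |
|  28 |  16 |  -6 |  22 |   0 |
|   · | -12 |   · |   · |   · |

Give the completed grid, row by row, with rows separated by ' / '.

The 25 entries sum to 300, so each line sums to 300/5 = 60.
Column 5: 14 + (-4) + 18 + 0 + ? = 60, so (5,5) = 32.
Using anti-diagonal: 14 + 8 + 12 + 16 + ? → (5,1) = 60 − 50 = 10.
Column 1 needs 60; the known cells sum to 68, so (1,1) = -8.
Using main diagonal: -8 + 12 + 22 + 32 + ? → (2,2) = 60 − 58 = 2.
The remaining cell in row 1 is (1,4) = 60 − 24 = 36.
Row 2 must total 60; the given cells sum to 30, so (2,3) = 30.
Column 2 must total 60; the given cells sum to 26, so (3,2) = 34.
Using column 3: -2 + 30 + 12 + (-6) + ? → (5,3) = 60 − 34 = 26.
Row 3 must total 60; the given cells sum to 70, so (3,4) = -10.
Row 5 needs 60; the known cells sum to 56, so (5,4) = 4.

-8 20 -2 36 14 / 24 2 30 8 -4 / 6 34 12 -10 18 / 28 16 -6 22 0 / 10 -12 26 4 32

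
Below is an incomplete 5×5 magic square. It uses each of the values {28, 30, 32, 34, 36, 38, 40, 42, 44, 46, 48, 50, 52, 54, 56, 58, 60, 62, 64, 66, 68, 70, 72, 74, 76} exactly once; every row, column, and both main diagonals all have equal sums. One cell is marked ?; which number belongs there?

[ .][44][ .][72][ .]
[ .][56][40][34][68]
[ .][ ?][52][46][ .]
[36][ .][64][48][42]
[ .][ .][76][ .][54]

58

The 25 entries sum to 1300, so each line sums to 1300/5 = 260.
The remaining cell in row 2 is (2,1) = 260 − 198 = 62.
Row 4: 36 + 64 + 48 + 42 + ? = 260, so (4,2) = 70.
The remaining cell in column 3 is (1,3) = 260 − 232 = 28.
The remaining cell in column 4 is (5,4) = 260 − 200 = 60.
Using main diagonal: 56 + 52 + 48 + 54 + ? → (1,1) = 260 − 210 = 50.
Row 1: 50 + 44 + 28 + 72 + ? = 260, so (1,5) = 66.
Column 5 must total 260; the given cells sum to 230, so (3,5) = 30.
Using anti-diagonal: 66 + 34 + 52 + 70 + ? → (5,1) = 260 − 222 = 38.
Row 5 must total 260; the given cells sum to 228, so (5,2) = 32.
From column 1, 260 − (50 + 62 + 36 + 38) gives (3,1) = 74.
Using column 2: 44 + 56 + 70 + 32 + ? → (3,2) = 260 − 202 = 58.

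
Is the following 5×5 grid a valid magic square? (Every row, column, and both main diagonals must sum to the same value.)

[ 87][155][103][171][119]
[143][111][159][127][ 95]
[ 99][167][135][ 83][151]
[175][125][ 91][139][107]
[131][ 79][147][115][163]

Row 1: 87 + 155 + 103 + 171 + 119 = 635.
Row 2: 143 + 111 + 159 + 127 + 95 = 635.
Row 3: 99 + 167 + 135 + 83 + 151 = 635.
Row 4: 175 + 125 + 91 + 139 + 107 = 637.
Row 5: 131 + 79 + 147 + 115 + 163 = 635.
Column 1: 87 + 143 + 99 + 175 + 131 = 635.
Column 2: 155 + 111 + 167 + 125 + 79 = 637.
Column 3: 103 + 159 + 135 + 91 + 147 = 635.
Column 4: 171 + 127 + 83 + 139 + 115 = 635.
Column 5: 119 + 95 + 151 + 107 + 163 = 635.
Main diagonal: 87 + 111 + 135 + 139 + 163 = 635.
Anti-diagonal: 119 + 127 + 135 + 125 + 131 = 637.

No — column 2 sums to 637 but column 4 sums to 635.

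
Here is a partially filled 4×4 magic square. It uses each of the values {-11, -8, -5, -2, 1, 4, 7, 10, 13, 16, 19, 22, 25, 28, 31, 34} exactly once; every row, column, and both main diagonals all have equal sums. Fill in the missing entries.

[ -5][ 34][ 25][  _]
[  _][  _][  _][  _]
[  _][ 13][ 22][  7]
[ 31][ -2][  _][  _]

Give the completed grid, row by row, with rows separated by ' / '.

-5 34 25 -8 / 16 1 10 19 / 4 13 22 7 / 31 -2 -11 28

The 16 entries sum to 184, so each line sums to 184/4 = 46.
From row 1, 46 − (-5 + 34 + 25) gives (1,4) = -8.
Row 3 needs 46; the known cells sum to 42, so (3,1) = 4.
Column 1 must total 46; the given cells sum to 30, so (2,1) = 16.
Column 2 must total 46; the given cells sum to 45, so (2,2) = 1.
The remaining cell in main diagonal is (4,4) = 46 − 18 = 28.
Anti-diagonal needs 46; the known cells sum to 36, so (2,3) = 10.
Row 2 needs 46; the known cells sum to 27, so (2,4) = 19.
From row 4, 46 − (31 + (-2) + 28) gives (4,3) = -11.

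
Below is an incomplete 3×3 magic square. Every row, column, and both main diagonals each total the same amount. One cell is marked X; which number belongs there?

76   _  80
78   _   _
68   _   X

72

Column 1 is complete and sums to 222; that is the magic constant.
Row 1 needs 222; the known cells sum to 156, so (1,2) = 66.
Anti-diagonal needs 222; the known cells sum to 148, so (2,2) = 74.
Using row 2: 78 + 74 + ? → (2,3) = 222 − 152 = 70.
Column 2 needs 222; the known cells sum to 140, so (3,2) = 82.
The remaining cell in column 3 is (3,3) = 222 − 150 = 72.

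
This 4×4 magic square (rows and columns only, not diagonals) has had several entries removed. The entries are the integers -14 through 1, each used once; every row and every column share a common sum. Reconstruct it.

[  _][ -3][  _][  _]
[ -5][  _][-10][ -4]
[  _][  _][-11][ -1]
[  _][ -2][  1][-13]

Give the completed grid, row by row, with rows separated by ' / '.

-9 -3 -6 -8 / -5 -7 -10 -4 / 0 -14 -11 -1 / -12 -2 1 -13

The entries are -14 through 1, which sum to -104, so each line sums to -104/4 = -26.
The remaining cell in row 2 is (2,2) = -26 − (-19) = -7.
Row 4: -2 + 1 + (-13) + ? = -26, so (4,1) = -12.
The remaining cell in column 2 is (3,2) = -26 − (-12) = -14.
Column 3: -10 + (-11) + 1 + ? = -26, so (1,3) = -6.
Column 4 must total -26; the given cells sum to -18, so (1,4) = -8.
Row 1: -3 + (-6) + (-8) + ? = -26, so (1,1) = -9.
From row 3, -26 − (-14 + (-11) + (-1)) gives (3,1) = 0.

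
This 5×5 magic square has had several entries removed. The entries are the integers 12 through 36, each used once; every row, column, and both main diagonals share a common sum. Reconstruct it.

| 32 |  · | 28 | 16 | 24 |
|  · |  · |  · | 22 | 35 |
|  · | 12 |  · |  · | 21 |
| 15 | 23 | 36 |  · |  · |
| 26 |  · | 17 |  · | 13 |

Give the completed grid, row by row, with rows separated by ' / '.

32 20 28 16 24 / 18 31 14 22 35 / 29 12 25 33 21 / 15 23 36 19 27 / 26 34 17 30 13

The entries are 12 through 36, which sum to 600, so each line sums to 600/5 = 120.
Row 1 needs 120; the known cells sum to 100, so (1,2) = 20.
Column 5 must total 120; the given cells sum to 93, so (4,5) = 27.
Anti-diagonal needs 120; the known cells sum to 95, so (3,3) = 25.
Row 4 needs 120; the known cells sum to 101, so (4,4) = 19.
Using column 3: 28 + 25 + 36 + 17 + ? → (2,3) = 120 − 106 = 14.
Main diagonal needs 120; the known cells sum to 89, so (2,2) = 31.
The remaining cell in row 2 is (2,1) = 120 − 102 = 18.
Using column 1: 32 + 18 + 15 + 26 + ? → (3,1) = 120 − 91 = 29.
Column 2 needs 120; the known cells sum to 86, so (5,2) = 34.
The remaining cell in row 3 is (3,4) = 120 − 87 = 33.
From row 5, 120 − (26 + 34 + 17 + 13) gives (5,4) = 30.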